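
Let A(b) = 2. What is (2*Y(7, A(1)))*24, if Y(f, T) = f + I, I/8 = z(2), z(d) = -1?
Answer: -48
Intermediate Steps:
I = -8 (I = 8*(-1) = -8)
Y(f, T) = -8 + f (Y(f, T) = f - 8 = -8 + f)
(2*Y(7, A(1)))*24 = (2*(-8 + 7))*24 = (2*(-1))*24 = -2*24 = -48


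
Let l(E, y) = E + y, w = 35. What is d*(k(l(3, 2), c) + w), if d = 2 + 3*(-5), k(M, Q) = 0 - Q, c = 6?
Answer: -377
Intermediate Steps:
k(M, Q) = -Q
d = -13 (d = 2 - 15 = -13)
d*(k(l(3, 2), c) + w) = -13*(-1*6 + 35) = -13*(-6 + 35) = -13*29 = -377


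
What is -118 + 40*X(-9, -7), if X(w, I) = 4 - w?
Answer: 402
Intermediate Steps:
-118 + 40*X(-9, -7) = -118 + 40*(4 - 1*(-9)) = -118 + 40*(4 + 9) = -118 + 40*13 = -118 + 520 = 402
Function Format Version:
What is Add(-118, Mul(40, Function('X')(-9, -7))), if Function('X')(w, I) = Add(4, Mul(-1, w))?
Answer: 402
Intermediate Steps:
Add(-118, Mul(40, Function('X')(-9, -7))) = Add(-118, Mul(40, Add(4, Mul(-1, -9)))) = Add(-118, Mul(40, Add(4, 9))) = Add(-118, Mul(40, 13)) = Add(-118, 520) = 402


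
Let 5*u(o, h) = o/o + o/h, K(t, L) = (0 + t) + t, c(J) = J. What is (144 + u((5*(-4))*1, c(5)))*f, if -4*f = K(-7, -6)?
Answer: 5019/10 ≈ 501.90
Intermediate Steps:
K(t, L) = 2*t (K(t, L) = t + t = 2*t)
u(o, h) = ⅕ + o/(5*h) (u(o, h) = (o/o + o/h)/5 = (1 + o/h)/5 = ⅕ + o/(5*h))
f = 7/2 (f = -(-7)/2 = -¼*(-14) = 7/2 ≈ 3.5000)
(144 + u((5*(-4))*1, c(5)))*f = (144 + (⅕)*(5 + (5*(-4))*1)/5)*(7/2) = (144 + (⅕)*(⅕)*(5 - 20*1))*(7/2) = (144 + (⅕)*(⅕)*(5 - 20))*(7/2) = (144 + (⅕)*(⅕)*(-15))*(7/2) = (144 - ⅗)*(7/2) = (717/5)*(7/2) = 5019/10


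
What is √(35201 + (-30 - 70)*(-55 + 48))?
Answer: 3*√3989 ≈ 189.48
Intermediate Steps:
√(35201 + (-30 - 70)*(-55 + 48)) = √(35201 - 100*(-7)) = √(35201 + 700) = √35901 = 3*√3989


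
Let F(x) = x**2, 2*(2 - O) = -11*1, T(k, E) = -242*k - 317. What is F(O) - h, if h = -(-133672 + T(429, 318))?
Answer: -951003/4 ≈ -2.3775e+5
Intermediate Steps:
T(k, E) = -317 - 242*k
O = 15/2 (O = 2 - (-11)/2 = 2 - 1/2*(-11) = 2 + 11/2 = 15/2 ≈ 7.5000)
h = 237807 (h = -(-133672 + (-317 - 242*429)) = -(-133672 + (-317 - 103818)) = -(-133672 - 104135) = -1*(-237807) = 237807)
F(O) - h = (15/2)**2 - 1*237807 = 225/4 - 237807 = -951003/4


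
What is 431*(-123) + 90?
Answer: -52923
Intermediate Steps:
431*(-123) + 90 = -53013 + 90 = -52923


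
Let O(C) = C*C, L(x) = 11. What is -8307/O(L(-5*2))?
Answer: -8307/121 ≈ -68.653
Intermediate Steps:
O(C) = C²
-8307/O(L(-5*2)) = -8307/(11²) = -8307/121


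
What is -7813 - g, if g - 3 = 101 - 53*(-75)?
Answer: -11892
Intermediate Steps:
g = 4079 (g = 3 + (101 - 53*(-75)) = 3 + (101 + 3975) = 3 + 4076 = 4079)
-7813 - g = -7813 - 1*4079 = -7813 - 4079 = -11892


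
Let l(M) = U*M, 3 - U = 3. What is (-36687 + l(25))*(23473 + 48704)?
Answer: -2647957599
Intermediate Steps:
U = 0 (U = 3 - 1*3 = 3 - 3 = 0)
l(M) = 0 (l(M) = 0*M = 0)
(-36687 + l(25))*(23473 + 48704) = (-36687 + 0)*(23473 + 48704) = -36687*72177 = -2647957599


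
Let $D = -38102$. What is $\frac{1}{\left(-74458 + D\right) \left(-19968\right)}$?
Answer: $\frac{1}{2247598080} \approx 4.4492 \cdot 10^{-10}$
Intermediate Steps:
$\frac{1}{\left(-74458 + D\right) \left(-19968\right)} = \frac{1}{\left(-74458 - 38102\right) \left(-19968\right)} = \frac{1}{-112560} \left(- \frac{1}{19968}\right) = \left(- \frac{1}{112560}\right) \left(- \frac{1}{19968}\right) = \frac{1}{2247598080}$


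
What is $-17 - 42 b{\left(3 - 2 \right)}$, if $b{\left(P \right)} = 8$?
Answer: $-353$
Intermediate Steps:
$-17 - 42 b{\left(3 - 2 \right)} = -17 - 336 = -353$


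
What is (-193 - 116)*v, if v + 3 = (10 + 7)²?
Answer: -88374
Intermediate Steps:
v = 286 (v = -3 + (10 + 7)² = -3 + 17² = -3 + 289 = 286)
(-193 - 116)*v = (-193 - 116)*286 = -309*286 = -88374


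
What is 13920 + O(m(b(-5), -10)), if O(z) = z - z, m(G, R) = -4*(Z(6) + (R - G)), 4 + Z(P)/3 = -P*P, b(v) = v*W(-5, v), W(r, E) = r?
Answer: 13920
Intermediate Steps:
b(v) = -5*v (b(v) = v*(-5) = -5*v)
Z(P) = -12 - 3*P² (Z(P) = -12 + 3*(-P*P) = -12 + 3*(-P²) = -12 - 3*P²)
m(G, R) = 480 - 4*R + 4*G (m(G, R) = -4*((-12 - 3*6²) + (R - G)) = -4*((-12 - 3*36) + (R - G)) = -4*((-12 - 108) + (R - G)) = -4*(-120 + (R - G)) = -4*(-120 + R - G) = 480 - 4*R + 4*G)
O(z) = 0
13920 + O(m(b(-5), -10)) = 13920 + 0 = 13920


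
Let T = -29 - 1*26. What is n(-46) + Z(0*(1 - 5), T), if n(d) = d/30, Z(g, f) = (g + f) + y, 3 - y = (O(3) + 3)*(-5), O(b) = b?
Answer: -353/15 ≈ -23.533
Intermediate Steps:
T = -55 (T = -29 - 26 = -55)
y = 33 (y = 3 - (3 + 3)*(-5) = 3 - 6*(-5) = 3 - 1*(-30) = 3 + 30 = 33)
Z(g, f) = 33 + f + g (Z(g, f) = (g + f) + 33 = (f + g) + 33 = 33 + f + g)
n(d) = d/30 (n(d) = d*(1/30) = d/30)
n(-46) + Z(0*(1 - 5), T) = (1/30)*(-46) + (33 - 55 + 0*(1 - 5)) = -23/15 + (33 - 55 + 0*(-4)) = -23/15 + (33 - 55 + 0) = -23/15 - 22 = -353/15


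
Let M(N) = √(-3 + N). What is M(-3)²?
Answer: -6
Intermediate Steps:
M(-3)² = (√(-3 - 3))² = (√(-6))² = (I*√6)² = -6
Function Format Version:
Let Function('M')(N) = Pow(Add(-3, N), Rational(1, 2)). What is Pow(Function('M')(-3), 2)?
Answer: -6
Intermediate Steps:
Pow(Function('M')(-3), 2) = Pow(Pow(Add(-3, -3), Rational(1, 2)), 2) = Pow(Pow(-6, Rational(1, 2)), 2) = Pow(Mul(I, Pow(6, Rational(1, 2))), 2) = -6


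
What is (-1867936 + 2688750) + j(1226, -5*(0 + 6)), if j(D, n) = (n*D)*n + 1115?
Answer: 1925329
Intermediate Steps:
j(D, n) = 1115 + D*n**2 (j(D, n) = (D*n)*n + 1115 = D*n**2 + 1115 = 1115 + D*n**2)
(-1867936 + 2688750) + j(1226, -5*(0 + 6)) = (-1867936 + 2688750) + (1115 + 1226*(-5*(0 + 6))**2) = 820814 + (1115 + 1226*(-5*6)**2) = 820814 + (1115 + 1226*(-30)**2) = 820814 + (1115 + 1226*900) = 820814 + (1115 + 1103400) = 820814 + 1104515 = 1925329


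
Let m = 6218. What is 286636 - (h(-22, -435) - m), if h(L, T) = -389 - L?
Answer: 293221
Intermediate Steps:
286636 - (h(-22, -435) - m) = 286636 - ((-389 - 1*(-22)) - 1*6218) = 286636 - ((-389 + 22) - 6218) = 286636 - (-367 - 6218) = 286636 - 1*(-6585) = 286636 + 6585 = 293221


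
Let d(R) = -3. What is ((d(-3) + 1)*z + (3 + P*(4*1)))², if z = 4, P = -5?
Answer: 625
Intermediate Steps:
((d(-3) + 1)*z + (3 + P*(4*1)))² = ((-3 + 1)*4 + (3 - 20))² = (-2*4 + (3 - 5*4))² = (-8 + (3 - 20))² = (-8 - 17)² = (-25)² = 625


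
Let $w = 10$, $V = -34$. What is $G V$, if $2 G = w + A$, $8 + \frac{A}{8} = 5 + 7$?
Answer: $-714$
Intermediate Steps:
$A = 32$ ($A = -64 + 8 \left(5 + 7\right) = -64 + 8 \cdot 12 = -64 + 96 = 32$)
$G = 21$ ($G = \frac{10 + 32}{2} = \frac{1}{2} \cdot 42 = 21$)
$G V = 21 \left(-34\right) = -714$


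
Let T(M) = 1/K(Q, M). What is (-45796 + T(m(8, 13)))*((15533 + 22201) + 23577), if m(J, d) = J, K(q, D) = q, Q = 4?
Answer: -11231132913/4 ≈ -2.8078e+9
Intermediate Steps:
T(M) = ¼ (T(M) = 1/4 = ¼)
(-45796 + T(m(8, 13)))*((15533 + 22201) + 23577) = (-45796 + ¼)*((15533 + 22201) + 23577) = -183183*(37734 + 23577)/4 = -183183/4*61311 = -11231132913/4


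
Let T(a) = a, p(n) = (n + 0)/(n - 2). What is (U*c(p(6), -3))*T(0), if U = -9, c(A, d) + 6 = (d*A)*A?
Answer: 0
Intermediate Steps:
p(n) = n/(-2 + n)
c(A, d) = -6 + d*A² (c(A, d) = -6 + (d*A)*A = -6 + (A*d)*A = -6 + d*A²)
(U*c(p(6), -3))*T(0) = -9*(-6 - 3*36/(-2 + 6)²)*0 = -9*(-6 - 3*(6/4)²)*0 = -9*(-6 - 3*(6*(¼))²)*0 = -9*(-6 - 3*(3/2)²)*0 = -9*(-6 - 3*9/4)*0 = -9*(-6 - 27/4)*0 = -9*(-51/4)*0 = (459/4)*0 = 0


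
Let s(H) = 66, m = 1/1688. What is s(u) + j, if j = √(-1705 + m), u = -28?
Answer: 66 + I*√1214532458/844 ≈ 66.0 + 41.292*I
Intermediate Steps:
m = 1/1688 ≈ 0.00059242
j = I*√1214532458/844 (j = √(-1705 + 1/1688) = √(-2878039/1688) = I*√1214532458/844 ≈ 41.292*I)
s(u) + j = 66 + I*√1214532458/844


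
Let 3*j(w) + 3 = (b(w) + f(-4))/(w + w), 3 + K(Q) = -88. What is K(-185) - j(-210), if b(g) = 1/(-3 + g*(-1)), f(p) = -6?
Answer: -23475041/260820 ≈ -90.005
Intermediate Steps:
b(g) = 1/(-3 - g)
K(Q) = -91 (K(Q) = -3 - 88 = -91)
j(w) = -1 + (-6 - 1/(3 + w))/(6*w) (j(w) = -1 + ((-1/(3 + w) - 6)/(w + w))/3 = -1 + ((-6 - 1/(3 + w))/((2*w)))/3 = -1 + ((-6 - 1/(3 + w))*(1/(2*w)))/3 = -1 + ((-6 - 1/(3 + w))/(2*w))/3 = -1 + (-6 - 1/(3 + w))/(6*w))
K(-185) - j(-210) = -91 - (-⅙ - (1 - 210)*(3 - 210))/((-210)*(3 - 210)) = -91 - (-1)*(-⅙ - 1*(-209)*(-207))/(210*(-207)) = -91 - (-1)*(-1)*(-⅙ - 43263)/(210*207) = -91 - (-1)*(-1)*(-259579)/(210*207*6) = -91 - 1*(-259579/260820) = -91 + 259579/260820 = -23475041/260820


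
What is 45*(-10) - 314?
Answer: -764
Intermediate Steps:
45*(-10) - 314 = -450 - 314 = -764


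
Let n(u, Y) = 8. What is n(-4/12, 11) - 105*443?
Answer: -46507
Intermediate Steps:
n(-4/12, 11) - 105*443 = 8 - 105*443 = 8 - 46515 = -46507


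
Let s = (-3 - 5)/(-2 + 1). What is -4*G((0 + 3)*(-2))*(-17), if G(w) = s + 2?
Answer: 680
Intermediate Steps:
s = 8 (s = -8/(-1) = -8*(-1) = 8)
G(w) = 10 (G(w) = 8 + 2 = 10)
-4*G((0 + 3)*(-2))*(-17) = -4*10*(-17) = -40*(-17) = 680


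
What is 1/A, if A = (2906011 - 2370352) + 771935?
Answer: 1/1307594 ≈ 7.6476e-7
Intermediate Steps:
A = 1307594 (A = 535659 + 771935 = 1307594)
1/A = 1/1307594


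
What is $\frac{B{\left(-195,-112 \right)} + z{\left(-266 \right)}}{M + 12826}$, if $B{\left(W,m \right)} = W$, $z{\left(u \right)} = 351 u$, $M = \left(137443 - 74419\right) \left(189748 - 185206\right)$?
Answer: $- \frac{93561}{286267834} \approx -0.00032683$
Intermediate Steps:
$M = 286255008$ ($M = 63024 \cdot 4542 = 286255008$)
$\frac{B{\left(-195,-112 \right)} + z{\left(-266 \right)}}{M + 12826} = \frac{-195 + 351 \left(-266\right)}{286255008 + 12826} = \frac{-195 - 93366}{286267834} = \left(-93561\right) \frac{1}{286267834} = - \frac{93561}{286267834}$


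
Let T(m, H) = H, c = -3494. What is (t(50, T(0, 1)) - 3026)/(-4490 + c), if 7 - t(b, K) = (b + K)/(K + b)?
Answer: 755/1996 ≈ 0.37826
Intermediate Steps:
t(b, K) = 6 (t(b, K) = 7 - (b + K)/(K + b) = 7 - (K + b)/(K + b) = 7 - 1*1 = 7 - 1 = 6)
(t(50, T(0, 1)) - 3026)/(-4490 + c) = (6 - 3026)/(-4490 - 3494) = -3020/(-7984) = -3020*(-1/7984) = 755/1996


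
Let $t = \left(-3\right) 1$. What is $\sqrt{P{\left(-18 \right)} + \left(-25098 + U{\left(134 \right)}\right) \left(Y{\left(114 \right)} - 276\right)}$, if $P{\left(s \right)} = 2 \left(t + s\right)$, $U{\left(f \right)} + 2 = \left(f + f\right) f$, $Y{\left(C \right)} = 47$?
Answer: $3 i \sqrt{275110} \approx 1573.5 i$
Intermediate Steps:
$U{\left(f \right)} = -2 + 2 f^{2}$ ($U{\left(f \right)} = -2 + \left(f + f\right) f = -2 + 2 f f = -2 + 2 f^{2}$)
$t = -3$
$P{\left(s \right)} = -6 + 2 s$ ($P{\left(s \right)} = 2 \left(-3 + s\right) = -6 + 2 s$)
$\sqrt{P{\left(-18 \right)} + \left(-25098 + U{\left(134 \right)}\right) \left(Y{\left(114 \right)} - 276\right)} = \sqrt{\left(-6 + 2 \left(-18\right)\right) + \left(-25098 - \left(2 - 2 \cdot 134^{2}\right)\right) \left(47 - 276\right)} = \sqrt{\left(-6 - 36\right) + \left(-25098 + \left(-2 + 2 \cdot 17956\right)\right) \left(-229\right)} = \sqrt{-42 + \left(-25098 + \left(-2 + 35912\right)\right) \left(-229\right)} = \sqrt{-42 + \left(-25098 + 35910\right) \left(-229\right)} = \sqrt{-42 + 10812 \left(-229\right)} = \sqrt{-42 - 2475948} = \sqrt{-2475990} = 3 i \sqrt{275110}$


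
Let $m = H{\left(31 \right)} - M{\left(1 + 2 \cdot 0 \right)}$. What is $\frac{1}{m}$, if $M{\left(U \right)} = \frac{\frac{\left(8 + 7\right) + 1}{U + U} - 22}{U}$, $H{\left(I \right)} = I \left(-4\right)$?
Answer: $- \frac{1}{110} \approx -0.0090909$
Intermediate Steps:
$H{\left(I \right)} = - 4 I$
$M{\left(U \right)} = \frac{-22 + \frac{8}{U}}{U}$ ($M{\left(U \right)} = \frac{\frac{15 + 1}{2 U} - 22}{U} = \frac{16 \frac{1}{2 U} - 22}{U} = \frac{\frac{8}{U} - 22}{U} = \frac{-22 + \frac{8}{U}}{U}$)
$m = -110$ ($m = \left(-4\right) 31 - \frac{2 \left(4 - 11 \left(1 + 2 \cdot 0\right)\right)}{\left(1 + 2 \cdot 0\right)^{2}} = -124 - \frac{2 \left(4 - 11 \left(1 + 0\right)\right)}{\left(1 + 0\right)^{2}} = -124 - 2 \cdot 1^{-2} \left(4 - 11\right) = -124 - 2 \cdot 1 \left(4 - 11\right) = -124 - 2 \cdot 1 \left(-7\right) = -124 - -14 = -124 + 14 = -110$)
$\frac{1}{m} = \frac{1}{-110} = - \frac{1}{110}$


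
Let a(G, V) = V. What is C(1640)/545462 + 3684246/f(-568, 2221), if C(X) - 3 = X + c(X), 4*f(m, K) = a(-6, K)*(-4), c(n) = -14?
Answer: -2009612573643/1211471102 ≈ -1658.8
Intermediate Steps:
f(m, K) = -K (f(m, K) = (K*(-4))/4 = (-4*K)/4 = -K)
C(X) = -11 + X (C(X) = 3 + (X - 14) = 3 + (-14 + X) = -11 + X)
C(1640)/545462 + 3684246/f(-568, 2221) = (-11 + 1640)/545462 + 3684246/((-1*2221)) = 1629*(1/545462) + 3684246/(-2221) = 1629/545462 + 3684246*(-1/2221) = 1629/545462 - 3684246/2221 = -2009612573643/1211471102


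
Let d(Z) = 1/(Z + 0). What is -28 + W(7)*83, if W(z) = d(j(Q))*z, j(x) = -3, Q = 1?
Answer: -665/3 ≈ -221.67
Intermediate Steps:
d(Z) = 1/Z
W(z) = -z/3 (W(z) = z/(-3) = -z/3)
-28 + W(7)*83 = -28 - ⅓*7*83 = -28 - 7/3*83 = -28 - 581/3 = -665/3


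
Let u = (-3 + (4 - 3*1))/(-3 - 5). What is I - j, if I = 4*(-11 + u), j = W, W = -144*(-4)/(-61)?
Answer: -2047/61 ≈ -33.557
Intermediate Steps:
W = -576/61 (W = 576*(-1/61) = -576/61 ≈ -9.4426)
u = ¼ (u = (-3 + (4 - 3))/(-8) = (-3 + 1)*(-⅛) = -2*(-⅛) = ¼ ≈ 0.25000)
j = -576/61 ≈ -9.4426
I = -43 (I = 4*(-11 + ¼) = 4*(-43/4) = -43)
I - j = -43 - 1*(-576/61) = -43 + 576/61 = -2047/61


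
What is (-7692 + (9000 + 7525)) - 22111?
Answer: -13278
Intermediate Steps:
(-7692 + (9000 + 7525)) - 22111 = (-7692 + 16525) - 22111 = 8833 - 22111 = -13278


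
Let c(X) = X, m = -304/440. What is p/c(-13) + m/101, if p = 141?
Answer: -783749/72215 ≈ -10.853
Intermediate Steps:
m = -38/55 (m = -304*1/440 = -38/55 ≈ -0.69091)
p/c(-13) + m/101 = 141/(-13) - 38/55/101 = 141*(-1/13) - 38/55*1/101 = -141/13 - 38/5555 = -783749/72215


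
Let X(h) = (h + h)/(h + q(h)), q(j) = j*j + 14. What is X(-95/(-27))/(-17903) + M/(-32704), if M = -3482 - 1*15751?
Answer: 1876203503271/3190387930688 ≈ 0.58808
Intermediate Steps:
M = -19233 (M = -3482 - 15751 = -19233)
q(j) = 14 + j**2 (q(j) = j**2 + 14 = 14 + j**2)
X(h) = 2*h/(14 + h + h**2) (X(h) = (h + h)/(h + (14 + h**2)) = (2*h)/(14 + h + h**2) = 2*h/(14 + h + h**2))
X(-95/(-27))/(-17903) + M/(-32704) = (2*(-95/(-27))/(14 - 95/(-27) + (-95/(-27))**2))/(-17903) - 19233/(-32704) = (2*(-95*(-1/27))/(14 - 95*(-1/27) + (-95*(-1/27))**2))*(-1/17903) - 19233*(-1/32704) = (2*(95/27)/(14 + 95/27 + (95/27)**2))*(-1/17903) + 19233/32704 = (2*(95/27)/(14 + 95/27 + 9025/729))*(-1/17903) + 19233/32704 = (2*(95/27)/(21796/729))*(-1/17903) + 19233/32704 = (2*(95/27)*(729/21796))*(-1/17903) + 19233/32704 = (2565/10898)*(-1/17903) + 19233/32704 = -2565/195106894 + 19233/32704 = 1876203503271/3190387930688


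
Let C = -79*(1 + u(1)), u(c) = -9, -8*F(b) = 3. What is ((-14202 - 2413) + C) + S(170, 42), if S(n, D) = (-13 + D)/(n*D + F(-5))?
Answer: -912900779/57117 ≈ -15983.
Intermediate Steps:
F(b) = -3/8 (F(b) = -⅛*3 = -3/8)
S(n, D) = (-13 + D)/(-3/8 + D*n) (S(n, D) = (-13 + D)/(n*D - 3/8) = (-13 + D)/(D*n - 3/8) = (-13 + D)/(-3/8 + D*n))
C = 632 (C = -79*(1 - 9) = -79*(-8) = 632)
((-14202 - 2413) + C) + S(170, 42) = ((-14202 - 2413) + 632) + 8*(-13 + 42)/(-3 + 8*42*170) = (-16615 + 632) + 8*29/(-3 + 57120) = -15983 + 8*29/57117 = -15983 + 8*(1/57117)*29 = -15983 + 232/57117 = -912900779/57117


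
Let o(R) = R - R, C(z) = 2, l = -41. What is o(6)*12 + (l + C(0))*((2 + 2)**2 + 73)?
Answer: -3471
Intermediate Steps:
o(R) = 0
o(6)*12 + (l + C(0))*((2 + 2)**2 + 73) = 0*12 + (-41 + 2)*((2 + 2)**2 + 73) = 0 - 39*(4**2 + 73) = 0 - 39*(16 + 73) = 0 - 39*89 = 0 - 3471 = -3471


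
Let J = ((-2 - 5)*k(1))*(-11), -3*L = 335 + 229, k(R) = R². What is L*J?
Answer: -14476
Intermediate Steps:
L = -188 (L = -(335 + 229)/3 = -⅓*564 = -188)
J = 77 (J = ((-2 - 5)*1²)*(-11) = -7*1*(-11) = -7*(-11) = 77)
L*J = -188*77 = -14476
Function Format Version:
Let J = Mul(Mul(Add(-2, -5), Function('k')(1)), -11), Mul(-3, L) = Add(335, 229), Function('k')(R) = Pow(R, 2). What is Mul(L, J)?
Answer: -14476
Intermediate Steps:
L = -188 (L = Mul(Rational(-1, 3), Add(335, 229)) = Mul(Rational(-1, 3), 564) = -188)
J = 77 (J = Mul(Mul(Add(-2, -5), Pow(1, 2)), -11) = Mul(Mul(-7, 1), -11) = Mul(-7, -11) = 77)
Mul(L, J) = Mul(-188, 77) = -14476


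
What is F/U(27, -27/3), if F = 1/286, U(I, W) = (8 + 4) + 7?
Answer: 1/5434 ≈ 0.00018403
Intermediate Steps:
U(I, W) = 19 (U(I, W) = 12 + 7 = 19)
F = 1/286 ≈ 0.0034965
F/U(27, -27/3) = (1/286)/19 = (1/286)*(1/19) = 1/5434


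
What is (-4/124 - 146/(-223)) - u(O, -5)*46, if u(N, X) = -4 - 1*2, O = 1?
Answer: 1912291/6913 ≈ 276.62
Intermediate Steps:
u(N, X) = -6 (u(N, X) = -4 - 2 = -6)
(-4/124 - 146/(-223)) - u(O, -5)*46 = (-4/124 - 146/(-223)) - (-6)*46 = (-4*1/124 - 146*(-1/223)) - 1*(-276) = (-1/31 + 146/223) + 276 = 4303/6913 + 276 = 1912291/6913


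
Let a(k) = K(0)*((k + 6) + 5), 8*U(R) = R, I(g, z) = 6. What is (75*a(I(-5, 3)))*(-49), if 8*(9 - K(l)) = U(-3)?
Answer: -36173025/64 ≈ -5.6520e+5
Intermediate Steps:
U(R) = R/8
K(l) = 579/64 (K(l) = 9 - (-3)/64 = 9 - ⅛*(-3/8) = 9 + 3/64 = 579/64)
a(k) = 6369/64 + 579*k/64 (a(k) = 579*((k + 6) + 5)/64 = 579*((6 + k) + 5)/64 = 579*(11 + k)/64 = 6369/64 + 579*k/64)
(75*a(I(-5, 3)))*(-49) = (75*(6369/64 + (579/64)*6))*(-49) = (75*(6369/64 + 1737/32))*(-49) = (75*(9843/64))*(-49) = (738225/64)*(-49) = -36173025/64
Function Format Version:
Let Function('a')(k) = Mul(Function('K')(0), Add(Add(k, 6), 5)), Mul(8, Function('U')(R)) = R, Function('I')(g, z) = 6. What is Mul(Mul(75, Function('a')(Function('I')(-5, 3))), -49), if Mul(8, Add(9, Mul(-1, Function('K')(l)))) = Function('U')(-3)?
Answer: Rational(-36173025, 64) ≈ -5.6520e+5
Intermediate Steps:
Function('U')(R) = Mul(Rational(1, 8), R)
Function('K')(l) = Rational(579, 64) (Function('K')(l) = Add(9, Mul(Rational(-1, 8), Mul(Rational(1, 8), -3))) = Add(9, Mul(Rational(-1, 8), Rational(-3, 8))) = Add(9, Rational(3, 64)) = Rational(579, 64))
Function('a')(k) = Add(Rational(6369, 64), Mul(Rational(579, 64), k)) (Function('a')(k) = Mul(Rational(579, 64), Add(Add(k, 6), 5)) = Mul(Rational(579, 64), Add(Add(6, k), 5)) = Mul(Rational(579, 64), Add(11, k)) = Add(Rational(6369, 64), Mul(Rational(579, 64), k)))
Mul(Mul(75, Function('a')(Function('I')(-5, 3))), -49) = Mul(Mul(75, Add(Rational(6369, 64), Mul(Rational(579, 64), 6))), -49) = Mul(Mul(75, Add(Rational(6369, 64), Rational(1737, 32))), -49) = Mul(Mul(75, Rational(9843, 64)), -49) = Mul(Rational(738225, 64), -49) = Rational(-36173025, 64)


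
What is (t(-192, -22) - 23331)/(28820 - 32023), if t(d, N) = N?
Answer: 23353/3203 ≈ 7.2910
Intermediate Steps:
(t(-192, -22) - 23331)/(28820 - 32023) = (-22 - 23331)/(28820 - 32023) = -23353/(-3203) = -23353*(-1/3203) = 23353/3203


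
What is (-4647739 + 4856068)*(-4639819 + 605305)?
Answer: -840506267106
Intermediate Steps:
(-4647739 + 4856068)*(-4639819 + 605305) = 208329*(-4034514) = -840506267106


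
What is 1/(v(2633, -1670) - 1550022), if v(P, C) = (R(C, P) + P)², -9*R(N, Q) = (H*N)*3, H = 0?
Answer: 1/5382667 ≈ 1.8578e-7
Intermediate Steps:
R(N, Q) = 0 (R(N, Q) = -0*N*3/9 = -0*3 = -⅑*0 = 0)
v(P, C) = P² (v(P, C) = (0 + P)² = P²)
1/(v(2633, -1670) - 1550022) = 1/(2633² - 1550022) = 1/(6932689 - 1550022) = 1/5382667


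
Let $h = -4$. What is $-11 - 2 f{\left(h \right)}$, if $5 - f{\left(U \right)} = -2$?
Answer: $-25$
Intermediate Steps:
$f{\left(U \right)} = 7$ ($f{\left(U \right)} = 5 - -2 = 5 + 2 = 7$)
$-11 - 2 f{\left(h \right)} = -11 - 14 = -25$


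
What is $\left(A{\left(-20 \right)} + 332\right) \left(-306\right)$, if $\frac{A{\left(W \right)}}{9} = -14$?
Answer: $-63036$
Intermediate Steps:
$A{\left(W \right)} = -126$ ($A{\left(W \right)} = 9 \left(-14\right) = -126$)
$\left(A{\left(-20 \right)} + 332\right) \left(-306\right) = \left(-126 + 332\right) \left(-306\right) = 206 \left(-306\right) = -63036$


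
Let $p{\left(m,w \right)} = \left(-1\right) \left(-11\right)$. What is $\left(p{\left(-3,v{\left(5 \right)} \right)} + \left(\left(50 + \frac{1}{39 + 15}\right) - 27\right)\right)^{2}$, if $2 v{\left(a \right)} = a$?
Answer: $\frac{3374569}{2916} \approx 1157.3$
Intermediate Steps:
$v{\left(a \right)} = \frac{a}{2}$
$p{\left(m,w \right)} = 11$
$\left(p{\left(-3,v{\left(5 \right)} \right)} + \left(\left(50 + \frac{1}{39 + 15}\right) - 27\right)\right)^{2} = \left(11 + \left(\left(50 + \frac{1}{39 + 15}\right) - 27\right)\right)^{2} = \left(11 - \left(-23 - \frac{1}{54}\right)\right)^{2} = \left(11 + \left(\left(50 + \frac{1}{54}\right) - 27\right)\right)^{2} = \left(11 + \left(\frac{2701}{54} - 27\right)\right)^{2} = \left(11 + \frac{1243}{54}\right)^{2} = \left(\frac{1837}{54}\right)^{2} = \frac{3374569}{2916}$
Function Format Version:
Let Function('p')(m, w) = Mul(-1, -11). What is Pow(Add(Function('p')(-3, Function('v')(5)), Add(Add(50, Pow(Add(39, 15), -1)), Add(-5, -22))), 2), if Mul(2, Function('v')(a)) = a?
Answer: Rational(3374569, 2916) ≈ 1157.3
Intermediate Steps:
Function('v')(a) = Mul(Rational(1, 2), a)
Function('p')(m, w) = 11
Pow(Add(Function('p')(-3, Function('v')(5)), Add(Add(50, Pow(Add(39, 15), -1)), Add(-5, -22))), 2) = Pow(Add(11, Add(Add(50, Pow(Add(39, 15), -1)), Add(-5, -22))), 2) = Pow(Add(11, Add(Add(50, Pow(54, -1)), -27)), 2) = Pow(Add(11, Add(Add(50, Rational(1, 54)), -27)), 2) = Pow(Add(11, Add(Rational(2701, 54), -27)), 2) = Pow(Add(11, Rational(1243, 54)), 2) = Pow(Rational(1837, 54), 2) = Rational(3374569, 2916)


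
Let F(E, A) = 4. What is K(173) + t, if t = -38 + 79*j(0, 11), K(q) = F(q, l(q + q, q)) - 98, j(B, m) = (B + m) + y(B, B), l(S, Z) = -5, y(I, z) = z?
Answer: 737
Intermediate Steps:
j(B, m) = m + 2*B (j(B, m) = (B + m) + B = m + 2*B)
K(q) = -94 (K(q) = 4 - 98 = -94)
t = 831 (t = -38 + 79*(11 + 2*0) = -38 + 79*(11 + 0) = -38 + 79*11 = -38 + 869 = 831)
K(173) + t = -94 + 831 = 737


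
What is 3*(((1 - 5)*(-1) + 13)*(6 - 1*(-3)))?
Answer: 459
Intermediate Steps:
3*(((1 - 5)*(-1) + 13)*(6 - 1*(-3))) = 3*((-4*(-1) + 13)*(6 + 3)) = 3*((4 + 13)*9) = 3*(17*9) = 3*153 = 459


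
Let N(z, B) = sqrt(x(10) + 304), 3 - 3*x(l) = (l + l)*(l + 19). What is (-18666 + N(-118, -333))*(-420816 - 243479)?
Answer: 12399730470 - 664295*sqrt(1005)/3 ≈ 1.2393e+10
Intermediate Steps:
x(l) = 1 - 2*l*(19 + l)/3 (x(l) = 1 - (l + l)*(l + 19)/3 = 1 - 2*l*(19 + l)/3)
N(z, B) = sqrt(1005)/3 (N(z, B) = sqrt((1 - 38/3*10 - 2/3*10**2) + 304) = sqrt((1 - 380/3 - 2/3*100) + 304) = sqrt((1 - 380/3 - 200/3) + 304) = sqrt(-577/3 + 304) = sqrt(335/3) = sqrt(1005)/3)
(-18666 + N(-118, -333))*(-420816 - 243479) = (-18666 + sqrt(1005)/3)*(-420816 - 243479) = (-18666 + sqrt(1005)/3)*(-664295) = 12399730470 - 664295*sqrt(1005)/3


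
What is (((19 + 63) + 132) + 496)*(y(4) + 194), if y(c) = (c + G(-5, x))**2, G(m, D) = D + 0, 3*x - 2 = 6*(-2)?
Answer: 1242500/9 ≈ 1.3806e+5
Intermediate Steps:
x = -10/3 (x = 2/3 + (6*(-2))/3 = 2/3 + (1/3)*(-12) = 2/3 - 4 = -10/3 ≈ -3.3333)
G(m, D) = D
y(c) = (-10/3 + c)**2 (y(c) = (c - 10/3)**2 = (-10/3 + c)**2)
(((19 + 63) + 132) + 496)*(y(4) + 194) = (((19 + 63) + 132) + 496)*((-10 + 3*4)**2/9 + 194) = ((82 + 132) + 496)*((-10 + 12)**2/9 + 194) = (214 + 496)*((1/9)*2**2 + 194) = 710*((1/9)*4 + 194) = 710*(4/9 + 194) = 710*(1750/9) = 1242500/9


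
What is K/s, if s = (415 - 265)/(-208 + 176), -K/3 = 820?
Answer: 2624/5 ≈ 524.80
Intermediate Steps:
K = -2460 (K = -3*820 = -2460)
s = -75/16 (s = 150/(-32) = 150*(-1/32) = -75/16 ≈ -4.6875)
K/s = -2460/(-75/16) = -2460*(-16/75) = 2624/5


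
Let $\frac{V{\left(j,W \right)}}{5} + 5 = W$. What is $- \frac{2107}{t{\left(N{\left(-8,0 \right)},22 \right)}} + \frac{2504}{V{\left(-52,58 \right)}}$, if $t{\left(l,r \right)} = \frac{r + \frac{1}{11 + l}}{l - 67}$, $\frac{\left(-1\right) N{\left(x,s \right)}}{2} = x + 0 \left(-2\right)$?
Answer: $\frac{1294697}{265} \approx 4885.6$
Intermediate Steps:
$V{\left(j,W \right)} = -25 + 5 W$
$N{\left(x,s \right)} = - 2 x$ ($N{\left(x,s \right)} = - 2 \left(x + 0 \left(-2\right)\right) = - 2 \left(x + 0\right) = - 2 x$)
$t{\left(l,r \right)} = \frac{r + \frac{1}{11 + l}}{-67 + l}$
$- \frac{2107}{t{\left(N{\left(-8,0 \right)},22 \right)}} + \frac{2504}{V{\left(-52,58 \right)}} = - \frac{2107}{\frac{1}{-737 + \left(\left(-2\right) \left(-8\right)\right)^{2} - 56 \left(\left(-2\right) \left(-8\right)\right)} \left(1 + 11 \cdot 22 + \left(-2\right) \left(-8\right) 22\right)} + \frac{2504}{-25 + 5 \cdot 58} = - \frac{2107}{\frac{1}{-737 + 16^{2} - 896} \left(1 + 242 + 16 \cdot 22\right)} + \frac{2504}{-25 + 290} = - \frac{2107}{\frac{1}{-737 + 256 - 896} \left(1 + 242 + 352\right)} + \frac{2504}{265} = - \frac{2107}{\frac{1}{-1377} \cdot 595} + 2504 \cdot \frac{1}{265} = - \frac{2107}{\left(- \frac{1}{1377}\right) 595} + \frac{2504}{265} = - \frac{2107}{- \frac{35}{81}} + \frac{2504}{265} = \left(-2107\right) \left(- \frac{81}{35}\right) + \frac{2504}{265} = \frac{24381}{5} + \frac{2504}{265} = \frac{1294697}{265}$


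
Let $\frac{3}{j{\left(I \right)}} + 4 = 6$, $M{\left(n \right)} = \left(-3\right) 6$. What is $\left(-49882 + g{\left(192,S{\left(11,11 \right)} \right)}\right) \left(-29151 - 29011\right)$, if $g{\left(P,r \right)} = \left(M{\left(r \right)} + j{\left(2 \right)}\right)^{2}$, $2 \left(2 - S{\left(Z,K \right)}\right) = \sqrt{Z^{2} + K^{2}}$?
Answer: $\frac{5770804559}{2} \approx 2.8854 \cdot 10^{9}$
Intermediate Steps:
$S{\left(Z,K \right)} = 2 - \frac{\sqrt{K^{2} + Z^{2}}}{2}$ ($S{\left(Z,K \right)} = 2 - \frac{\sqrt{Z^{2} + K^{2}}}{2} = 2 - \frac{\sqrt{K^{2} + Z^{2}}}{2}$)
$M{\left(n \right)} = -18$
$j{\left(I \right)} = \frac{3}{2}$ ($j{\left(I \right)} = \frac{3}{-4 + 6} = \frac{3}{2}$)
$g{\left(P,r \right)} = \frac{1089}{4}$ ($g{\left(P,r \right)} = \left(-18 + \frac{3}{2}\right)^{2} = \left(- \frac{33}{2}\right)^{2} = \frac{1089}{4}$)
$\left(-49882 + g{\left(192,S{\left(11,11 \right)} \right)}\right) \left(-29151 - 29011\right) = \left(-49882 + \frac{1089}{4}\right) \left(-29151 - 29011\right) = \left(- \frac{198439}{4}\right) \left(-58162\right) = \frac{5770804559}{2}$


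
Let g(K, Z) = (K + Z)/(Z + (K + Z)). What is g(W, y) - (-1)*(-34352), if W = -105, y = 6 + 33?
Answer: -309146/9 ≈ -34350.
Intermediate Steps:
y = 39
g(K, Z) = (K + Z)/(K + 2*Z)
g(W, y) - (-1)*(-34352) = (-105 + 39)/(-105 + 2*39) - (-1)*(-34352) = -66/(-105 + 78) - 1*34352 = -66/(-27) - 34352 = -1/27*(-66) - 34352 = 22/9 - 34352 = -309146/9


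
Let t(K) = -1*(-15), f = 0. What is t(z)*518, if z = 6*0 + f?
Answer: 7770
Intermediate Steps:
z = 0 (z = 6*0 + 0 = 0 + 0 = 0)
t(K) = 15
t(z)*518 = 15*518 = 7770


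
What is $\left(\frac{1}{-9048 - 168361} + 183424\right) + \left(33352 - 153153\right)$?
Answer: $\frac{11287292806}{177409} \approx 63623.0$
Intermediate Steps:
$\left(\frac{1}{-9048 - 168361} + 183424\right) + \left(33352 - 153153\right) = \left(\frac{1}{-177409} + 183424\right) - 119801 = \left(- \frac{1}{177409} + 183424\right) - 119801 = \frac{32541068415}{177409} - 119801 = \frac{11287292806}{177409}$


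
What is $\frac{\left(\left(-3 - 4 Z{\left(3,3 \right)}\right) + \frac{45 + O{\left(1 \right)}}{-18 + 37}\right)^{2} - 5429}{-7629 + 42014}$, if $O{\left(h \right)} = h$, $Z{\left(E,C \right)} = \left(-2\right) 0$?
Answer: $- \frac{1959748}{12412985} \approx -0.15788$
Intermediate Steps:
$Z{\left(E,C \right)} = 0$
$\frac{\left(\left(-3 - 4 Z{\left(3,3 \right)}\right) + \frac{45 + O{\left(1 \right)}}{-18 + 37}\right)^{2} - 5429}{-7629 + 42014} = \frac{\left(\left(-3 - 0\right) + \frac{45 + 1}{-18 + 37}\right)^{2} - 5429}{-7629 + 42014} = \frac{\left(\left(-3 + 0\right) + \frac{46}{19}\right)^{2} - 5429}{34385} = \left(\left(-3 + 46 \cdot \frac{1}{19}\right)^{2} - 5429\right) \frac{1}{34385} = \left(\left(-3 + \frac{46}{19}\right)^{2} - 5429\right) \frac{1}{34385} = \left(\left(- \frac{11}{19}\right)^{2} - 5429\right) \frac{1}{34385} = \left(\frac{121}{361} - 5429\right) \frac{1}{34385} = \left(- \frac{1959748}{361}\right) \frac{1}{34385} = - \frac{1959748}{12412985}$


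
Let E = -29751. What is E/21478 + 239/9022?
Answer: -65820070/48443629 ≈ -1.3587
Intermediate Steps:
E/21478 + 239/9022 = -29751/21478 + 239/9022 = -65820070/48443629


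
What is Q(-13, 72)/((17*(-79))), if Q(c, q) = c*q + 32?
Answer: 904/1343 ≈ 0.67312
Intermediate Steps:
Q(c, q) = 32 + c*q
Q(-13, 72)/((17*(-79))) = (32 - 13*72)/((17*(-79))) = (32 - 936)/(-1343) = -904*(-1/1343) = 904/1343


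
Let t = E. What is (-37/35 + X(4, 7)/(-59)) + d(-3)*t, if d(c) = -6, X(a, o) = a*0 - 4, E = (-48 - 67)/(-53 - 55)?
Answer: -274249/37170 ≈ -7.3782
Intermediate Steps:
E = 115/108 (E = -115/(-108) = -115*(-1/108) = 115/108 ≈ 1.0648)
X(a, o) = -4 (X(a, o) = 0 - 4 = -4)
t = 115/108 ≈ 1.0648
(-37/35 + X(4, 7)/(-59)) + d(-3)*t = (-37/35 - 4/(-59)) - 6*115/108 = (-37*1/35 - 4*(-1/59)) - 115/18 = (-37/35 + 4/59) - 115/18 = -2043/2065 - 115/18 = -274249/37170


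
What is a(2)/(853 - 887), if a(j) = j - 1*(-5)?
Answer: -7/34 ≈ -0.20588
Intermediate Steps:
a(j) = 5 + j (a(j) = j + 5 = 5 + j)
a(2)/(853 - 887) = (5 + 2)/(853 - 887) = 7/(-34) = -1/34*7 = -7/34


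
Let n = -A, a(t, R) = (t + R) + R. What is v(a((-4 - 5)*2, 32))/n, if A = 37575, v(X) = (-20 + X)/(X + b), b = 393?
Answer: -26/16495425 ≈ -1.5762e-6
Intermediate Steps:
a(t, R) = t + 2*R (a(t, R) = (R + t) + R = t + 2*R)
v(X) = (-20 + X)/(393 + X) (v(X) = (-20 + X)/(X + 393) = (-20 + X)/(393 + X))
n = -37575 (n = -1*37575 = -37575)
v(a((-4 - 5)*2, 32))/n = ((-20 + ((-4 - 5)*2 + 2*32))/(393 + ((-4 - 5)*2 + 2*32)))/(-37575) = ((-20 + (-9*2 + 64))/(393 + (-9*2 + 64)))*(-1/37575) = ((-20 + (-18 + 64))/(393 + (-18 + 64)))*(-1/37575) = ((-20 + 46)/(393 + 46))*(-1/37575) = (26/439)*(-1/37575) = -26/16495425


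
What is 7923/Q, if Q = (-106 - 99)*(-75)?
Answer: 2641/5125 ≈ 0.51532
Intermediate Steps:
Q = 15375 (Q = -205*(-75) = 15375)
7923/Q = 7923/15375 = 7923*(1/15375) = 2641/5125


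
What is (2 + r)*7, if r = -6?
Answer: -28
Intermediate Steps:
(2 + r)*7 = (2 - 6)*7 = -4*7 = -28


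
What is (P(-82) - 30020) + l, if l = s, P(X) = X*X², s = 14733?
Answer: -566655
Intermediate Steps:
P(X) = X³
l = 14733
(P(-82) - 30020) + l = ((-82)³ - 30020) + 14733 = (-551368 - 30020) + 14733 = -581388 + 14733 = -566655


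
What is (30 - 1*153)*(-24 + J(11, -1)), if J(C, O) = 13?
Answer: 1353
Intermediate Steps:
(30 - 1*153)*(-24 + J(11, -1)) = (30 - 1*153)*(-24 + 13) = (30 - 153)*(-11) = -123*(-11) = 1353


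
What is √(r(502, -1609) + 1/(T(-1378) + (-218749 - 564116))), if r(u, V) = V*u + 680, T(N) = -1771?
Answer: I*√124213973100962871/392318 ≈ 898.35*I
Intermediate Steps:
r(u, V) = 680 + V*u
√(r(502, -1609) + 1/(T(-1378) + (-218749 - 564116))) = √((680 - 1609*502) + 1/(-1771 + (-218749 - 564116))) = √((680 - 807718) + 1/(-1771 - 782865)) = √(-807038 + 1/(-784636)) = √(-807038 - 1/784636) = √(-633231068169/784636) = I*√124213973100962871/392318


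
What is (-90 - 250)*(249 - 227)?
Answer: -7480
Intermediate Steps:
(-90 - 250)*(249 - 227) = -340*22 = -7480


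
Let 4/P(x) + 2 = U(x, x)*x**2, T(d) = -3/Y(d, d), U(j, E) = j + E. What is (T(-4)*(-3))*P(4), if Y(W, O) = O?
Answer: -1/14 ≈ -0.071429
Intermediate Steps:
U(j, E) = E + j
T(d) = -3/d
P(x) = 4/(-2 + 2*x**3) (P(x) = 4/(-2 + (x + x)*x**2) = 4/(-2 + (2*x)*x**2) = 4/(-2 + 2*x**3))
(T(-4)*(-3))*P(4) = (-3/(-4)*(-3))*(2/(-1 + 4**3)) = (-3*(-1/4)*(-3))*(2/(-1 + 64)) = ((3/4)*(-3))*(2/63) = -9/(2*63) = -9/4*2/63 = -1/14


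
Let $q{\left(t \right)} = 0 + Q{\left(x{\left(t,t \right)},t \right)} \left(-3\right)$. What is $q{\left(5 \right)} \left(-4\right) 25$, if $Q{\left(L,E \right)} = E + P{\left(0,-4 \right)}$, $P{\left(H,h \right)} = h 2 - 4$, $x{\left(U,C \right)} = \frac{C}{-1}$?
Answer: $-2100$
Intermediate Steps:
$x{\left(U,C \right)} = - C$ ($x{\left(U,C \right)} = C \left(-1\right) = - C$)
$P{\left(H,h \right)} = -4 + 2 h$ ($P{\left(H,h \right)} = 2 h - 4 = -4 + 2 h$)
$Q{\left(L,E \right)} = -12 + E$ ($Q{\left(L,E \right)} = E + \left(-4 + 2 \left(-4\right)\right) = E - 12 = -12 + E$)
$q{\left(t \right)} = 36 - 3 t$ ($q{\left(t \right)} = 0 + \left(-12 + t\right) \left(-3\right) = 0 - \left(-36 + 3 t\right) = 36 - 3 t$)
$q{\left(5 \right)} \left(-4\right) 25 = \left(36 - 15\right) \left(-4\right) 25 = 21 \left(-4\right) 25 = \left(-84\right) 25 = -2100$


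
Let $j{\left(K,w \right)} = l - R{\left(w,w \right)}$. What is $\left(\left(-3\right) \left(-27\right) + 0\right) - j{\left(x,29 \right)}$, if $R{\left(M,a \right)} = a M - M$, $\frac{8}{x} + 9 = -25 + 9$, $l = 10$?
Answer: $883$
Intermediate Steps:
$x = - \frac{8}{25}$ ($x = \frac{8}{-9 + \left(-25 + 9\right)} = \frac{8}{-9 - 16} = \frac{8}{-25} = 8 \left(- \frac{1}{25}\right) = - \frac{8}{25} \approx -0.32$)
$R{\left(M,a \right)} = - M + M a$ ($R{\left(M,a \right)} = M a - M = - M + M a$)
$j{\left(K,w \right)} = 10 - w \left(-1 + w\right)$
$\left(\left(-3\right) \left(-27\right) + 0\right) - j{\left(x,29 \right)} = \left(\left(-3\right) \left(-27\right) + 0\right) - \left(10 - 29 \left(-1 + 29\right)\right) = \left(81 + 0\right) - \left(10 - 29 \cdot 28\right) = 81 - \left(10 - 812\right) = 81 - -802 = 81 + 802 = 883$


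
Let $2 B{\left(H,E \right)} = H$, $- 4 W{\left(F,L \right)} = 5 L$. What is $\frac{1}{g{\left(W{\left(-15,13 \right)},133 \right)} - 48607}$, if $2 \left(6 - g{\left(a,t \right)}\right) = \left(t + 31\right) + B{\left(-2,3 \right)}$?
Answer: $- \frac{2}{97365} \approx -2.0541 \cdot 10^{-5}$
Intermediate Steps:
$W{\left(F,L \right)} = - \frac{5 L}{4}$
$B{\left(H,E \right)} = \frac{H}{2}$
$g{\left(a,t \right)} = -9 - \frac{t}{2}$ ($g{\left(a,t \right)} = 6 - \frac{\left(t + 31\right) + \frac{1}{2} \left(-2\right)}{2} = 6 - \frac{\left(31 + t\right) - 1}{2} = 6 - \frac{30 + t}{2} = 6 - \left(15 + \frac{t}{2}\right) = -9 - \frac{t}{2}$)
$\frac{1}{g{\left(W{\left(-15,13 \right)},133 \right)} - 48607} = \frac{1}{\left(-9 - \frac{133}{2}\right) - 48607} = \frac{1}{- \frac{151}{2} - 48607} = \frac{1}{- \frac{97365}{2}} = - \frac{2}{97365}$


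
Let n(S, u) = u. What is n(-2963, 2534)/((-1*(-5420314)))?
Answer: 1267/2710157 ≈ 0.00046750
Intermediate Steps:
n(-2963, 2534)/((-1*(-5420314))) = 2534/((-1*(-5420314))) = 2534/5420314 = 2534*(1/5420314) = 1267/2710157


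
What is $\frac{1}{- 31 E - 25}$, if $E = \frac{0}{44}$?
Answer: $- \frac{1}{25} \approx -0.04$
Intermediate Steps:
$E = 0$ ($E = 0 \cdot \frac{1}{44} = 0$)
$\frac{1}{- 31 E - 25} = \frac{1}{\left(-31\right) 0 - 25} = \frac{1}{0 - 25} = \frac{1}{-25} = - \frac{1}{25}$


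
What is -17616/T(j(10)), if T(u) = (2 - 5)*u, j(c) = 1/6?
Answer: 35232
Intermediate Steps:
j(c) = 1/6
T(u) = -3*u
-17616/T(j(10)) = -17616/((-3*1/6)) = -17616/(-1/2) = -17616*(-2) = 35232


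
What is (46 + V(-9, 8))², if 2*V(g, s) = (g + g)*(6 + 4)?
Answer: 1936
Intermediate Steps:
V(g, s) = 10*g (V(g, s) = ((g + g)*(6 + 4))/2 = ((2*g)*10)/2 = (20*g)/2 = 10*g)
(46 + V(-9, 8))² = (46 + 10*(-9))² = (46 - 90)² = (-44)² = 1936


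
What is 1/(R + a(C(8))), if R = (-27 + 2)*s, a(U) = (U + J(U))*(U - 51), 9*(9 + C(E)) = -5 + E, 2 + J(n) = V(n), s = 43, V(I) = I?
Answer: 9/707 ≈ 0.012730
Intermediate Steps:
J(n) = -2 + n
C(E) = -86/9 + E/9 (C(E) = -9 + (-5 + E)/9 = -9 + (-5/9 + E/9) = -86/9 + E/9)
a(U) = (-51 + U)*(-2 + 2*U) (a(U) = (U + (-2 + U))*(U - 51) = (-2 + 2*U)*(-51 + U) = (-51 + U)*(-2 + 2*U))
R = -1075 (R = (-27 + 2)*43 = -25*43 = -1075)
1/(R + a(C(8))) = 1/(-1075 + (102 - 104*(-86/9 + (⅑)*8) + 2*(-86/9 + (⅑)*8)²)) = 1/(-1075 + (102 - 104*(-86/9 + 8/9) + 2*(-86/9 + 8/9)²)) = 1/(-1075 + (102 - 104*(-26/3) + 2*(-26/3)²)) = 1/(-1075 + (102 + 2704/3 + 2*(676/9))) = 1/(-1075 + (102 + 2704/3 + 1352/9)) = 1/(-1075 + 10382/9) = 1/(707/9) = 9/707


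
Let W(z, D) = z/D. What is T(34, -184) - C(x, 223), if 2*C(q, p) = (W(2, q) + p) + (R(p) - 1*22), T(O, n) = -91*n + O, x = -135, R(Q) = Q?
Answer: 2236411/135 ≈ 16566.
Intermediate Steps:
T(O, n) = O - 91*n
C(q, p) = -11 + p + 1/q (C(q, p) = ((2/q + p) + (p - 1*22))/2 = ((p + 2/q) + (p - 22))/2 = ((p + 2/q) + (-22 + p))/2 = (-22 + 2*p + 2/q)/2 = -11 + p + 1/q)
T(34, -184) - C(x, 223) = (34 - 91*(-184)) - (-11 + 223 + 1/(-135)) = (34 + 16744) - (-11 + 223 - 1/135) = 16778 - 1*28619/135 = 16778 - 28619/135 = 2236411/135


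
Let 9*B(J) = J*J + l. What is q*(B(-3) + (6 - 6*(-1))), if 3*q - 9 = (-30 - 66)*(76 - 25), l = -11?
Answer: -19186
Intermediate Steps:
B(J) = -11/9 + J**2/9 (B(J) = (J*J - 11)/9 = (J**2 - 11)/9 = (-11 + J**2)/9 = -11/9 + J**2/9)
q = -1629 (q = 3 + ((-30 - 66)*(76 - 25))/3 = 3 + (-96*51)/3 = 3 + (1/3)*(-4896) = 3 - 1632 = -1629)
q*(B(-3) + (6 - 6*(-1))) = -1629*((-11/9 + (1/9)*(-3)**2) + (6 - 6*(-1))) = -1629*((-11/9 + (1/9)*9) + (6 + 6)) = -1629*((-11/9 + 1) + 12) = -1629*(-2/9 + 12) = -1629*106/9 = -19186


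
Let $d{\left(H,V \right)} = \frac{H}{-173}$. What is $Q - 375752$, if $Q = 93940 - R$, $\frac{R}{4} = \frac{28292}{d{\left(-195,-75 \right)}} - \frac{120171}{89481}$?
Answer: $- \frac{2223016942648}{5816265} \approx -3.8221 \cdot 10^{5}$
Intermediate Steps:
$d{\left(H,V \right)} = - \frac{H}{173}$ ($d{\left(H,V \right)} = H \left(- \frac{1}{173}\right) = - \frac{H}{173}$)
$R = \frac{583923670468}{5816265}$ ($R = 4 \left(\frac{28292}{\left(- \frac{1}{173}\right) \left(-195\right)} - \frac{120171}{89481}\right) = 4 \left(\frac{28292}{\frac{195}{173}} - \frac{40057}{29827}\right) = 4 \left(28292 \cdot \frac{173}{195} - \frac{40057}{29827}\right) = 4 \left(\frac{4894516}{195} - \frac{40057}{29827}\right) = 4 \cdot \frac{145980917617}{5816265} = \frac{583923670468}{5816265} \approx 1.004 \cdot 10^{5}$)
$Q = - \frac{37543736368}{5816265}$ ($Q = 93940 - \frac{583923670468}{5816265} = - \frac{37543736368}{5816265} \approx -6455.0$)
$Q - 375752 = - \frac{37543736368}{5816265} - 375752 = - \frac{2223016942648}{5816265}$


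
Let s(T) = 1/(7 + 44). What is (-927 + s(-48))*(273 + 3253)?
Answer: -166695176/51 ≈ -3.2685e+6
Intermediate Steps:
s(T) = 1/51
(-927 + s(-48))*(273 + 3253) = (-927 + 1/51)*(273 + 3253) = -47276/51*3526 = -166695176/51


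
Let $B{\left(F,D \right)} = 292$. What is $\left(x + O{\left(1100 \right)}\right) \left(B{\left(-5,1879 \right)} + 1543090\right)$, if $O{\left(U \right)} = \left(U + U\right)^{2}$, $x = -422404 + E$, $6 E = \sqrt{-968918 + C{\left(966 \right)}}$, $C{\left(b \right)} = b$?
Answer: $6818038149672 + \frac{3086764 i \sqrt{60497}}{3} \approx 6.818 \cdot 10^{12} + 2.5307 \cdot 10^{8} i$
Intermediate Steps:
$E = \frac{2 i \sqrt{60497}}{3}$ ($E = \frac{\sqrt{-968918 + 966}}{6} = \frac{\sqrt{-967952}}{6} = \frac{4 i \sqrt{60497}}{6} = \frac{2 i \sqrt{60497}}{3} \approx 163.97 i$)
$x = -422404 + \frac{2 i \sqrt{60497}}{3} \approx -4.224 \cdot 10^{5} + 163.97 i$
$O{\left(U \right)} = 4 U^{2}$ ($O{\left(U \right)} = \left(2 U\right)^{2} = 4 U^{2}$)
$\left(x + O{\left(1100 \right)}\right) \left(B{\left(-5,1879 \right)} + 1543090\right) = \left(\left(-422404 + \frac{2 i \sqrt{60497}}{3}\right) + 4 \cdot 1100^{2}\right) \left(292 + 1543090\right) = \left(\left(-422404 + \frac{2 i \sqrt{60497}}{3}\right) + 4 \cdot 1210000\right) 1543382 = \left(\left(-422404 + \frac{2 i \sqrt{60497}}{3}\right) + 4840000\right) 1543382 = \left(4417596 + \frac{2 i \sqrt{60497}}{3}\right) 1543382 = 6818038149672 + \frac{3086764 i \sqrt{60497}}{3}$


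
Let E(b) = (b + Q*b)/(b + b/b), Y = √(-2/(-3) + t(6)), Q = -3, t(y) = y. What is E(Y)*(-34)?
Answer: 80 - 8*√15 ≈ 49.016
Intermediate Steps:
Y = 2*√15/3 (Y = √(-2/(-3) + 6) = √(-2*(-⅓) + 6) = √(⅔ + 6) = √(20/3) = 2*√15/3 ≈ 2.5820)
E(b) = -2*b/(1 + b) (E(b) = (b - 3*b)/(b + b/b) = (-2*b)/(b + 1) = (-2*b)/(1 + b) = -2*b/(1 + b))
E(Y)*(-34) = -2*2*√15/3/(1 + 2*√15/3)*(-34) = -4*√15/(3*(1 + 2*√15/3))*(-34) = 136*√15/(3*(1 + 2*√15/3))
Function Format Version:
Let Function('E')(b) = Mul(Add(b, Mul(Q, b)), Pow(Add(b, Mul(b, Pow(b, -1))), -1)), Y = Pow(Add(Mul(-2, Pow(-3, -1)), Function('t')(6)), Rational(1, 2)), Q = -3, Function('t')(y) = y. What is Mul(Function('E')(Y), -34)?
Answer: Add(80, Mul(-8, Pow(15, Rational(1, 2)))) ≈ 49.016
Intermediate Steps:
Y = Mul(Rational(2, 3), Pow(15, Rational(1, 2))) (Y = Pow(Add(Mul(-2, Pow(-3, -1)), 6), Rational(1, 2)) = Pow(Add(Mul(-2, Rational(-1, 3)), 6), Rational(1, 2)) = Pow(Add(Rational(2, 3), 6), Rational(1, 2)) = Pow(Rational(20, 3), Rational(1, 2)) = Mul(Rational(2, 3), Pow(15, Rational(1, 2))) ≈ 2.5820)
Function('E')(b) = Mul(-2, b, Pow(Add(1, b), -1)) (Function('E')(b) = Mul(Add(b, Mul(-3, b)), Pow(Add(b, Mul(b, Pow(b, -1))), -1)) = Mul(Mul(-2, b), Pow(Add(b, 1), -1)) = Mul(Mul(-2, b), Pow(Add(1, b), -1)) = Mul(-2, b, Pow(Add(1, b), -1)))
Mul(Function('E')(Y), -34) = Mul(Mul(-2, Mul(Rational(2, 3), Pow(15, Rational(1, 2))), Pow(Add(1, Mul(Rational(2, 3), Pow(15, Rational(1, 2)))), -1)), -34) = Mul(Mul(Rational(-4, 3), Pow(15, Rational(1, 2)), Pow(Add(1, Mul(Rational(2, 3), Pow(15, Rational(1, 2)))), -1)), -34) = Mul(Rational(136, 3), Pow(15, Rational(1, 2)), Pow(Add(1, Mul(Rational(2, 3), Pow(15, Rational(1, 2)))), -1))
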